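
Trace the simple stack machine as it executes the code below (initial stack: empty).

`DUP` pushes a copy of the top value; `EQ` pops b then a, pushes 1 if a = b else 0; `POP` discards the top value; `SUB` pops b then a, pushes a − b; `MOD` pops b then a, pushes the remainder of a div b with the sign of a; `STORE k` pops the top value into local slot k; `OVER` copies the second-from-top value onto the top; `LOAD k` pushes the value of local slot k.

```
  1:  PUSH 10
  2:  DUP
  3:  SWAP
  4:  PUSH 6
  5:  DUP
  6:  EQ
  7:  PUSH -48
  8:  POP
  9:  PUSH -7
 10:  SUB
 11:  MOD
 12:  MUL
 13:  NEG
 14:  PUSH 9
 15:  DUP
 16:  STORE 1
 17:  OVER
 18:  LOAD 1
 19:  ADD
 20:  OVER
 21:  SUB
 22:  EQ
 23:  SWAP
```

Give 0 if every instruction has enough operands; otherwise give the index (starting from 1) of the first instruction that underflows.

0

PUSH 10  → 10
DUP      → 10 10
SWAP     → 10 10
PUSH 6   → 10 10 6
DUP      → 10 10 6 6
EQ       → 10 10 1
PUSH -48 → 10 10 1 -48
POP      → 10 10 1
PUSH -7  → 10 10 1 -7
SUB      → 10 10 8
MOD      → 10 2
MUL      → 20
NEG      → -20
PUSH 9   → -20 9
DUP      → -20 9 9
STORE 1  → -20 9
OVER     → -20 9 -20
LOAD 1   → -20 9 -20 9
ADD      → -20 9 -11
OVER     → -20 9 -11 9
SUB      → -20 9 -20
EQ       → -20 0
SWAP     → 0 -20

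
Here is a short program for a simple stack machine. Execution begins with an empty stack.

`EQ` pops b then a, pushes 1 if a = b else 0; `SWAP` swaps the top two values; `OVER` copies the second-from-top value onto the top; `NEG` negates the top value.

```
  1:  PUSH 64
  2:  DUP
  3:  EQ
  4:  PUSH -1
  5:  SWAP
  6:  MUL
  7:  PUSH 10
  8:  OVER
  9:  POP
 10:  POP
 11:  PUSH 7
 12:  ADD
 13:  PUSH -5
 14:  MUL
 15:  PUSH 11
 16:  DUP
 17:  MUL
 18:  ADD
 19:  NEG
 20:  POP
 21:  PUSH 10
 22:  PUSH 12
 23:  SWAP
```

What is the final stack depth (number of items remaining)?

2

PUSH 64 : 64
DUP     : 64 64
EQ      : 1
PUSH -1 : 1 -1
SWAP    : -1 1
MUL     : -1
PUSH 10 : -1 10
OVER    : -1 10 -1
POP     : -1 10
POP     : -1
PUSH 7  : -1 7
ADD     : 6
PUSH -5 : 6 -5
MUL     : -30
PUSH 11 : -30 11
DUP     : -30 11 11
MUL     : -30 121
ADD     : 91
NEG     : -91
POP     : (empty)
PUSH 10 : 10
PUSH 12 : 10 12
SWAP    : 12 10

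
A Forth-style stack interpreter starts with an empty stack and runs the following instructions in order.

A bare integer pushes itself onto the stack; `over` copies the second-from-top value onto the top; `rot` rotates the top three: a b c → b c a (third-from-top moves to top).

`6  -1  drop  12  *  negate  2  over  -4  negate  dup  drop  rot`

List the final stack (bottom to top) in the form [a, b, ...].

[-72, -72, 4, 2]

6      → 6
-1     → 6 -1
drop   → 6
12     → 6 12
*      → 72
negate → -72
2      → -72 2
over   → -72 2 -72
-4     → -72 2 -72 -4
negate → -72 2 -72 4
dup    → -72 2 -72 4 4
drop   → -72 2 -72 4
rot    → -72 -72 4 2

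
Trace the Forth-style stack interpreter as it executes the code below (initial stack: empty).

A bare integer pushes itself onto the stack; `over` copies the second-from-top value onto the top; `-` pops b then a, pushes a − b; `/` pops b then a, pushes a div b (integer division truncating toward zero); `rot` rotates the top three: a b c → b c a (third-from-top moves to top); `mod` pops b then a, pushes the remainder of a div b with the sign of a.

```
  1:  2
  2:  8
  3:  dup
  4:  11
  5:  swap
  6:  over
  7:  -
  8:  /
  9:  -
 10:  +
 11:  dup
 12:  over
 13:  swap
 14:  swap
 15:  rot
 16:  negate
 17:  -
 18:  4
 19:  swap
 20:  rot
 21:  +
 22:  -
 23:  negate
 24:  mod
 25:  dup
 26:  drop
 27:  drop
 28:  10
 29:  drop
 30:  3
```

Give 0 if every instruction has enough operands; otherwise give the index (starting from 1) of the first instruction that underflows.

2      → 2
8      → 2 8
dup    → 2 8 8
11     → 2 8 8 11
swap   → 2 8 11 8
over   → 2 8 11 8 11
-      → 2 8 11 -3
/      → 2 8 -3
-      → 2 11
+      → 13
dup    → 13 13
over   → 13 13 13
swap   → 13 13 13
swap   → 13 13 13
rot    → 13 13 13
negate → 13 13 -13
-      → 13 26
4      → 13 26 4
swap   → 13 4 26
rot    → 4 26 13
+      → 4 39
-      → -35
negate → 35
mod  — needs 2 operands, stack has 1 → underflow

24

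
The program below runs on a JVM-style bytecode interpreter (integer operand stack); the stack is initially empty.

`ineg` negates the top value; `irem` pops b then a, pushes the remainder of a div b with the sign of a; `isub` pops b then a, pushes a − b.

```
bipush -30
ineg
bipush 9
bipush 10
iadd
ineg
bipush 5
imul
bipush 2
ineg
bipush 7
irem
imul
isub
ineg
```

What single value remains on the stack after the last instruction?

160

bipush -30  -30
ineg        30
bipush 9    30 9
bipush 10   30 9 10
iadd        30 19
ineg        30 -19
bipush 5    30 -19 5
imul        30 -95
bipush 2    30 -95 2
ineg        30 -95 -2
bipush 7    30 -95 -2 7
irem        30 -95 -2
imul        30 190
isub        -160
ineg        160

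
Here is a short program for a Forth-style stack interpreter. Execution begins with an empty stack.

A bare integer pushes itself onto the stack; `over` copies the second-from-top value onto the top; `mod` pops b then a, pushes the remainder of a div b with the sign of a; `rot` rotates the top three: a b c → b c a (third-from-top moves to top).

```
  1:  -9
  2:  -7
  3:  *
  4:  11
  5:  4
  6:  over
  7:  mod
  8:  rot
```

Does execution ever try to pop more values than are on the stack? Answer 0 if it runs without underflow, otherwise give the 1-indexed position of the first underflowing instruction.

0

-9   → [-9]
-7   → [-9, -7]
*    → [63]
11   → [63, 11]
4    → [63, 11, 4]
over → [63, 11, 4, 11]
mod  → [63, 11, 4]
rot  → [11, 4, 63]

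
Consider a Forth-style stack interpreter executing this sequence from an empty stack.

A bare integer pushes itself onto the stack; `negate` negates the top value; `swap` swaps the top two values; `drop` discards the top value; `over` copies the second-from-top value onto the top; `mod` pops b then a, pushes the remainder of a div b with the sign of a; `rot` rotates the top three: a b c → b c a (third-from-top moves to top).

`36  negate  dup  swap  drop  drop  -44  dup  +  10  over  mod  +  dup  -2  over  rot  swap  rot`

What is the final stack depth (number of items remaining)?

36     -> 36
negate -> -36
dup    -> -36 -36
swap   -> -36 -36
drop   -> -36
drop   -> (empty)
-44    -> -44
dup    -> -44 -44
+      -> -88
10     -> -88 10
over   -> -88 10 -88
mod    -> -88 10
+      -> -78
dup    -> -78 -78
-2     -> -78 -78 -2
over   -> -78 -78 -2 -78
rot    -> -78 -2 -78 -78
swap   -> -78 -2 -78 -78
rot    -> -78 -78 -78 -2

4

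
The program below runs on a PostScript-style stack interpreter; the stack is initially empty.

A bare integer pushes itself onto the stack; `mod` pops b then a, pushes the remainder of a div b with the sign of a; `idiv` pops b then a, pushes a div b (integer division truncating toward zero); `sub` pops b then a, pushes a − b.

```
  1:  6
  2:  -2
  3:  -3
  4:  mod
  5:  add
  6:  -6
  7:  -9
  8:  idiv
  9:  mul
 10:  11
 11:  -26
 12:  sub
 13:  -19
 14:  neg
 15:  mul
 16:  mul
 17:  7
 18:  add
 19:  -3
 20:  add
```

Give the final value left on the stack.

6    : 6
-2   : 6 -2
-3   : 6 -2 -3
mod  : 6 -2
add  : 4
-6   : 4 -6
-9   : 4 -6 -9
idiv : 4 0
mul  : 0
11   : 0 11
-26  : 0 11 -26
sub  : 0 37
-19  : 0 37 -19
neg  : 0 37 19
mul  : 0 703
mul  : 0
7    : 0 7
add  : 7
-3   : 7 -3
add  : 4

4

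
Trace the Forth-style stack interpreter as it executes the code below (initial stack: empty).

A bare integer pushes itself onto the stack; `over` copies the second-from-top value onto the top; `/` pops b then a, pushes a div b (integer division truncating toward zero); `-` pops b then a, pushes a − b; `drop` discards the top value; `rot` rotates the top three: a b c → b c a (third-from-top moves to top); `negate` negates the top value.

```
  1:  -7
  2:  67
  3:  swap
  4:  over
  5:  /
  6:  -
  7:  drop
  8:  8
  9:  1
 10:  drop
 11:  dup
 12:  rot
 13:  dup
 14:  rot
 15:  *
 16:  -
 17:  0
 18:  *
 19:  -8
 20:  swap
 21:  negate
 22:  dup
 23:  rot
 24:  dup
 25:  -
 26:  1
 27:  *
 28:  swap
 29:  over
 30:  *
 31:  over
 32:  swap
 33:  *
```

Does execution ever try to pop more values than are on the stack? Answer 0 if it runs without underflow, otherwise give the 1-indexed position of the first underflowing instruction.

-7   : [-7]
67   : [-7, 67]
swap : [67, -7]
over : [67, -7, 67]
/    : [67, 0]
-    : [67]
drop : []
8    : [8]
1    : [8, 1]
drop : [8]
dup  : [8, 8]
rot  — needs 3 operands, stack has 2 → underflow

12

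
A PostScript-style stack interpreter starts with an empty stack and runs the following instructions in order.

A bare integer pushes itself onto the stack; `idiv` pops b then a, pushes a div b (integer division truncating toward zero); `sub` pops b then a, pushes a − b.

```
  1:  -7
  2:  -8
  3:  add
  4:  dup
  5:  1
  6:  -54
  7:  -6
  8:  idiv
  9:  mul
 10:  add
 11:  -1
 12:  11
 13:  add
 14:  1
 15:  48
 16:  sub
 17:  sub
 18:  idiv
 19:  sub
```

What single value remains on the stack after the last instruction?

-15

-7   -> -7
-8   -> -7 -8
add  -> -15
dup  -> -15 -15
1    -> -15 -15 1
-54  -> -15 -15 1 -54
-6   -> -15 -15 1 -54 -6
idiv -> -15 -15 1 9
mul  -> -15 -15 9
add  -> -15 -6
-1   -> -15 -6 -1
11   -> -15 -6 -1 11
add  -> -15 -6 10
1    -> -15 -6 10 1
48   -> -15 -6 10 1 48
sub  -> -15 -6 10 -47
sub  -> -15 -6 57
idiv -> -15 0
sub  -> -15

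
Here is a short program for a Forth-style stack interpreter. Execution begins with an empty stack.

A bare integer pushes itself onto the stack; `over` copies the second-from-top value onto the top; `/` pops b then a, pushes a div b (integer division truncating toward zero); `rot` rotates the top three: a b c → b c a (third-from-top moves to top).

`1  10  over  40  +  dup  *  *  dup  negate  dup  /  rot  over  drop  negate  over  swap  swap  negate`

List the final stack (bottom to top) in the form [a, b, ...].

1      → [1]
10     → [1, 10]
over   → [1, 10, 1]
40     → [1, 10, 1, 40]
+      → [1, 10, 41]
dup    → [1, 10, 41, 41]
*      → [1, 10, 1681]
*      → [1, 16810]
dup    → [1, 16810, 16810]
negate → [1, 16810, -16810]
dup    → [1, 16810, -16810, -16810]
/      → [1, 16810, 1]
rot    → [16810, 1, 1]
over   → [16810, 1, 1, 1]
drop   → [16810, 1, 1]
negate → [16810, 1, -1]
over   → [16810, 1, -1, 1]
swap   → [16810, 1, 1, -1]
swap   → [16810, 1, -1, 1]
negate → [16810, 1, -1, -1]

[16810, 1, -1, -1]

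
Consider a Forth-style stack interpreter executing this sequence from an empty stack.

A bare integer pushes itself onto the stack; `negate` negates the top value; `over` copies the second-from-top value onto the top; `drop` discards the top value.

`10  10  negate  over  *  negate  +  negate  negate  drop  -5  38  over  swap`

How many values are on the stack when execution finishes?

3

10      10
10      10 10
negate  10 -10
over    10 -10 10
*       10 -100
negate  10 100
+       110
negate  -110
negate  110
drop    (empty)
-5      -5
38      -5 38
over    -5 38 -5
swap    -5 -5 38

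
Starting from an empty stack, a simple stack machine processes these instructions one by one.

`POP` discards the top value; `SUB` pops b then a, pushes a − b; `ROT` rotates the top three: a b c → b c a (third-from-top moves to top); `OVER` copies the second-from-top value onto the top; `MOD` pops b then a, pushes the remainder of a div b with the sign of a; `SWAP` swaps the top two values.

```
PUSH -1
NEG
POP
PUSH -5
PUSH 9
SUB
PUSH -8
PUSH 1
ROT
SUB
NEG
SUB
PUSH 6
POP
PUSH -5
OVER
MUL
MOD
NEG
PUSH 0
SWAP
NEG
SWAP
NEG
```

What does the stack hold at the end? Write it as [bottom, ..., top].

PUSH -1 → -1
NEG     → 1
POP     → (empty)
PUSH -5 → -5
PUSH 9  → -5 9
SUB     → -14
PUSH -8 → -14 -8
PUSH 1  → -14 -8 1
ROT     → -8 1 -14
SUB     → -8 15
NEG     → -8 -15
SUB     → 7
PUSH 6  → 7 6
POP     → 7
PUSH -5 → 7 -5
OVER    → 7 -5 7
MUL     → 7 -35
MOD     → 7
NEG     → -7
PUSH 0  → -7 0
SWAP    → 0 -7
NEG     → 0 7
SWAP    → 7 0
NEG     → 7 0

[7, 0]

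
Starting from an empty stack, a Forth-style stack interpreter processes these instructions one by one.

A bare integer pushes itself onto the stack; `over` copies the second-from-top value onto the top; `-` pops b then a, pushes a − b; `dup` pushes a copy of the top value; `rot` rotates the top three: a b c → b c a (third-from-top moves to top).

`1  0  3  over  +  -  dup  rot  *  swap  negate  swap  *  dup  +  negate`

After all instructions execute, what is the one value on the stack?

1       [1]
0       [1, 0]
3       [1, 0, 3]
over    [1, 0, 3, 0]
+       [1, 0, 3]
-       [1, -3]
dup     [1, -3, -3]
rot     [-3, -3, 1]
*       [-3, -3]
swap    [-3, -3]
negate  [-3, 3]
swap    [3, -3]
*       [-9]
dup     [-9, -9]
+       [-18]
negate  [18]

18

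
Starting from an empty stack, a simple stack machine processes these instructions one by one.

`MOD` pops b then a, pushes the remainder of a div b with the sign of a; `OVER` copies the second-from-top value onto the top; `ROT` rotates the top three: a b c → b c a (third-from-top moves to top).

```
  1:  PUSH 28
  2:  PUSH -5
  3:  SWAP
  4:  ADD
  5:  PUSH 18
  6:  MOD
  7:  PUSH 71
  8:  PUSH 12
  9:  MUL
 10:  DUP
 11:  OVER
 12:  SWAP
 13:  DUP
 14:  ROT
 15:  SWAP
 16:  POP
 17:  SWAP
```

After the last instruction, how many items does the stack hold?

4

PUSH 28 -> 28
PUSH -5 -> 28 -5
SWAP    -> -5 28
ADD     -> 23
PUSH 18 -> 23 18
MOD     -> 5
PUSH 71 -> 5 71
PUSH 12 -> 5 71 12
MUL     -> 5 852
DUP     -> 5 852 852
OVER    -> 5 852 852 852
SWAP    -> 5 852 852 852
DUP     -> 5 852 852 852 852
ROT     -> 5 852 852 852 852
SWAP    -> 5 852 852 852 852
POP     -> 5 852 852 852
SWAP    -> 5 852 852 852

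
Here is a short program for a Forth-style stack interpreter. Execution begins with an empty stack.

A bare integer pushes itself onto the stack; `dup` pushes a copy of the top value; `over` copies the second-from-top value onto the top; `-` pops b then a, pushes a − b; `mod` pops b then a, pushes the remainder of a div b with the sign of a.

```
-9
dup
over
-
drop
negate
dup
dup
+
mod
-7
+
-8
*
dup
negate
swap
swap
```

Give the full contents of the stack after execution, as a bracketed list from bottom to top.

[-16, 16]

-9     : [-9]
dup    : [-9, -9]
over   : [-9, -9, -9]
-      : [-9, 0]
drop   : [-9]
negate : [9]
dup    : [9, 9]
dup    : [9, 9, 9]
+      : [9, 18]
mod    : [9]
-7     : [9, -7]
+      : [2]
-8     : [2, -8]
*      : [-16]
dup    : [-16, -16]
negate : [-16, 16]
swap   : [16, -16]
swap   : [-16, 16]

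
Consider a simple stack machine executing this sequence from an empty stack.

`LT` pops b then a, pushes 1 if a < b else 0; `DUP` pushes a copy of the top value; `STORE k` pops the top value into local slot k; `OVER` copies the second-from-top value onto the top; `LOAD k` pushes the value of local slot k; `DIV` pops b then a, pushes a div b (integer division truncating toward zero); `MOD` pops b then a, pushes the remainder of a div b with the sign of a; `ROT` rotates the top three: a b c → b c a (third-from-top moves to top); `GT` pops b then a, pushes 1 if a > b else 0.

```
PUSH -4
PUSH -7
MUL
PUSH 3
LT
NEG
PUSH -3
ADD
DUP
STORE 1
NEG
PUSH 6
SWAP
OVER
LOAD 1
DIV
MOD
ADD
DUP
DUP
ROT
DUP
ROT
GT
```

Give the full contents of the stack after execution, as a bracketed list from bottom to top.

[7, 7, 0]

PUSH -4 → [-4]
PUSH -7 → [-4, -7]
MUL     → [28]
PUSH 3  → [28, 3]
LT      → [0]
NEG     → [0]
PUSH -3 → [0, -3]
ADD     → [-3]
DUP     → [-3, -3]
STORE 1 → [-3]
NEG     → [3]
PUSH 6  → [3, 6]
SWAP    → [6, 3]
OVER    → [6, 3, 6]
LOAD 1  → [6, 3, 6, -3]
DIV     → [6, 3, -2]
MOD     → [6, 1]
ADD     → [7]
DUP     → [7, 7]
DUP     → [7, 7, 7]
ROT     → [7, 7, 7]
DUP     → [7, 7, 7, 7]
ROT     → [7, 7, 7, 7]
GT      → [7, 7, 0]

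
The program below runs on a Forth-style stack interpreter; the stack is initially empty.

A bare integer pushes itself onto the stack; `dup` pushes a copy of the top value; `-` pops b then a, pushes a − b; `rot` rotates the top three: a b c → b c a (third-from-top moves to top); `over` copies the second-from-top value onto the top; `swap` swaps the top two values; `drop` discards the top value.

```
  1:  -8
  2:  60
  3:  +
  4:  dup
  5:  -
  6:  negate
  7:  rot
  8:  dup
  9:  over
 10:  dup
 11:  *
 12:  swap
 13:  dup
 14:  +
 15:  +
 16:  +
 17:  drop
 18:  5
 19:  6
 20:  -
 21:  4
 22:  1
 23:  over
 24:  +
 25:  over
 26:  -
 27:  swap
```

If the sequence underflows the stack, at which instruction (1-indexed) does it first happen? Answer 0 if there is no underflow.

-8     → -8
60     → -8 60
+      → 52
dup    → 52 52
-      → 0
negate → 0
rot  — needs 3 operands, stack has 1 → underflow

7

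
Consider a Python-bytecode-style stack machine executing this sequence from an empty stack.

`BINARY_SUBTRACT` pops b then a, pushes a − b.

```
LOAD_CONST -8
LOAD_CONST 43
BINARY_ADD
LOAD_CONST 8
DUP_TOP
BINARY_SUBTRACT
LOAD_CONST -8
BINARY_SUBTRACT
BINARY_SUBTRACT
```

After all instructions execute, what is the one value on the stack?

LOAD_CONST -8   → -8
LOAD_CONST 43   → -8 43
BINARY_ADD      → 35
LOAD_CONST 8    → 35 8
DUP_TOP         → 35 8 8
BINARY_SUBTRACT → 35 0
LOAD_CONST -8   → 35 0 -8
BINARY_SUBTRACT → 35 8
BINARY_SUBTRACT → 27

27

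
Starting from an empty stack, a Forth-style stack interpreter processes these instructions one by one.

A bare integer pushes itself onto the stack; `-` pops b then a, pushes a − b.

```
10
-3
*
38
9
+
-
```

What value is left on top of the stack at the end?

-77

10 : [10]
-3 : [10, -3]
*  : [-30]
38 : [-30, 38]
9  : [-30, 38, 9]
+  : [-30, 47]
-  : [-77]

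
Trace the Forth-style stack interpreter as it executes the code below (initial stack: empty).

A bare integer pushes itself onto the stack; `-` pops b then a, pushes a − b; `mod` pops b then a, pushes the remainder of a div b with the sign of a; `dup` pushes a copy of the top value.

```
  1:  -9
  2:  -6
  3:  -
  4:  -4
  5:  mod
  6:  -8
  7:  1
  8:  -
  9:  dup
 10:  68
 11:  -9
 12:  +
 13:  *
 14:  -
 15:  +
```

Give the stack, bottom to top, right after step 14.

-9   -9
-6   -9 -6
-    -3
-4   -3 -4
mod  -3
-8   -3 -8
1    -3 -8 1
-    -3 -9
dup  -3 -9 -9
68   -3 -9 -9 68
-9   -3 -9 -9 68 -9
+    -3 -9 -9 59
*    -3 -9 -531
-    -3 522

[-3, 522]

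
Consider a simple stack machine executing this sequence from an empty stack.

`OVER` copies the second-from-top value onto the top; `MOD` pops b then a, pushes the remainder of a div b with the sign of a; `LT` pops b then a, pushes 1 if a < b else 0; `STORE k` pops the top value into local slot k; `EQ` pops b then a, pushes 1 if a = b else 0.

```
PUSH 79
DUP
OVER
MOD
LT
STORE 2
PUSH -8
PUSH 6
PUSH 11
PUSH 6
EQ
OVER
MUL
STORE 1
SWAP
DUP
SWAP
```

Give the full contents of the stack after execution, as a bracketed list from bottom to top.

PUSH 79 -> 79
DUP     -> 79 79
OVER    -> 79 79 79
MOD     -> 79 0
LT      -> 0
STORE 2 -> (empty)
PUSH -8 -> -8
PUSH 6  -> -8 6
PUSH 11 -> -8 6 11
PUSH 6  -> -8 6 11 6
EQ      -> -8 6 0
OVER    -> -8 6 0 6
MUL     -> -8 6 0
STORE 1 -> -8 6
SWAP    -> 6 -8
DUP     -> 6 -8 -8
SWAP    -> 6 -8 -8

[6, -8, -8]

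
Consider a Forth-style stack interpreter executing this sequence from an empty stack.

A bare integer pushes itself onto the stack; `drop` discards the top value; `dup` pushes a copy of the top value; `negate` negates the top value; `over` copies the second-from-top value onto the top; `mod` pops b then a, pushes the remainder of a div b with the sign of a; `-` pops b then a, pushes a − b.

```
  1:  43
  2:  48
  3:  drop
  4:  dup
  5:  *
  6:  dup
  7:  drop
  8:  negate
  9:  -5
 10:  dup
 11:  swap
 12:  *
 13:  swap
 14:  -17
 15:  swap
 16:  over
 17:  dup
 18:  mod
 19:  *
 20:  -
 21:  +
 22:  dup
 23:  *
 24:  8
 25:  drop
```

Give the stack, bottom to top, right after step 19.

43     -> [43]
48     -> [43, 48]
drop   -> [43]
dup    -> [43, 43]
*      -> [1849]
dup    -> [1849, 1849]
drop   -> [1849]
negate -> [-1849]
-5     -> [-1849, -5]
dup    -> [-1849, -5, -5]
swap   -> [-1849, -5, -5]
*      -> [-1849, 25]
swap   -> [25, -1849]
-17    -> [25, -1849, -17]
swap   -> [25, -17, -1849]
over   -> [25, -17, -1849, -17]
dup    -> [25, -17, -1849, -17, -17]
mod    -> [25, -17, -1849, 0]
*      -> [25, -17, 0]

[25, -17, 0]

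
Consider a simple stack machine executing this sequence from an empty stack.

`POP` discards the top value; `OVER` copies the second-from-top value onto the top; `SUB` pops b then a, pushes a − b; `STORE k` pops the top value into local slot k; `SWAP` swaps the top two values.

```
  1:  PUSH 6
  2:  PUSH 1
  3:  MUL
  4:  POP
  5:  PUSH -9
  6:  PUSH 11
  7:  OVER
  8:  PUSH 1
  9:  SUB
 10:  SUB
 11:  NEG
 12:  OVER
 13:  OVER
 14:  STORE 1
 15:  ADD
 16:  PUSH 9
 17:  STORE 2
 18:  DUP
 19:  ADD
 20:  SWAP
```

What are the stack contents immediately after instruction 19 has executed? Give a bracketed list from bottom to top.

PUSH 6   6
PUSH 1   6 1
MUL      6
POP      (empty)
PUSH -9  -9
PUSH 11  -9 11
OVER     -9 11 -9
PUSH 1   -9 11 -9 1
SUB      -9 11 -10
SUB      -9 21
NEG      -9 -21
OVER     -9 -21 -9
OVER     -9 -21 -9 -21
STORE 1  -9 -21 -9
ADD      -9 -30
PUSH 9   -9 -30 9
STORE 2  -9 -30
DUP      -9 -30 -30
ADD      -9 -60

[-9, -60]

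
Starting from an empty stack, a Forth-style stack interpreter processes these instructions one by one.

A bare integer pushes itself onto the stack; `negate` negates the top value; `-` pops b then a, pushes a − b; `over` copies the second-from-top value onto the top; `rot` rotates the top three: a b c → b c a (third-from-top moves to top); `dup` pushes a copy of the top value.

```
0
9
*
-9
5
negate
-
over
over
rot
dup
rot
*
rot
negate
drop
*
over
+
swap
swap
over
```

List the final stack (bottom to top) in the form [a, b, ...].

[0, -64, 0]

0      : 0
9      : 0 9
*      : 0
-9     : 0 -9
5      : 0 -9 5
negate : 0 -9 -5
-      : 0 -4
over   : 0 -4 0
over   : 0 -4 0 -4
rot    : 0 0 -4 -4
dup    : 0 0 -4 -4 -4
rot    : 0 0 -4 -4 -4
*      : 0 0 -4 16
rot    : 0 -4 16 0
negate : 0 -4 16 0
drop   : 0 -4 16
*      : 0 -64
over   : 0 -64 0
+      : 0 -64
swap   : -64 0
swap   : 0 -64
over   : 0 -64 0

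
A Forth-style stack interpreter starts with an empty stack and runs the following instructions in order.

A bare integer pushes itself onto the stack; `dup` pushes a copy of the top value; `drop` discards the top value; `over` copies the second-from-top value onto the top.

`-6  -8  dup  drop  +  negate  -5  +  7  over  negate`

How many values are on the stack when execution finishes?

3

-6      [-6]
-8      [-6, -8]
dup     [-6, -8, -8]
drop    [-6, -8]
+       [-14]
negate  [14]
-5      [14, -5]
+       [9]
7       [9, 7]
over    [9, 7, 9]
negate  [9, 7, -9]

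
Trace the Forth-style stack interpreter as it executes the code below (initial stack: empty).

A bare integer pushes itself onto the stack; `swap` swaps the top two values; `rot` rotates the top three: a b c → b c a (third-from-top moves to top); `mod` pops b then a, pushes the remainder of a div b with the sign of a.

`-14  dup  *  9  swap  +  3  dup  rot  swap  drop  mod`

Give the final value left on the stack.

3

-14  : [-14]
dup  : [-14, -14]
*    : [196]
9    : [196, 9]
swap : [9, 196]
+    : [205]
3    : [205, 3]
dup  : [205, 3, 3]
rot  : [3, 3, 205]
swap : [3, 205, 3]
drop : [3, 205]
mod  : [3]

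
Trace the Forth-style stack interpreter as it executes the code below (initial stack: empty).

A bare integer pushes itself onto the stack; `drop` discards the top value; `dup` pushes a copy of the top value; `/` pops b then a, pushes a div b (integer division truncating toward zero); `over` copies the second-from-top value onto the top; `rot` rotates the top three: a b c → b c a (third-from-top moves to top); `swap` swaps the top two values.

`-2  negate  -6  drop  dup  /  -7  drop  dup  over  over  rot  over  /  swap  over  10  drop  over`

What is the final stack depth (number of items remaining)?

6

-2     -> [-2]
negate -> [2]
-6     -> [2, -6]
drop   -> [2]
dup    -> [2, 2]
/      -> [1]
-7     -> [1, -7]
drop   -> [1]
dup    -> [1, 1]
over   -> [1, 1, 1]
over   -> [1, 1, 1, 1]
rot    -> [1, 1, 1, 1]
over   -> [1, 1, 1, 1, 1]
/      -> [1, 1, 1, 1]
swap   -> [1, 1, 1, 1]
over   -> [1, 1, 1, 1, 1]
10     -> [1, 1, 1, 1, 1, 10]
drop   -> [1, 1, 1, 1, 1]
over   -> [1, 1, 1, 1, 1, 1]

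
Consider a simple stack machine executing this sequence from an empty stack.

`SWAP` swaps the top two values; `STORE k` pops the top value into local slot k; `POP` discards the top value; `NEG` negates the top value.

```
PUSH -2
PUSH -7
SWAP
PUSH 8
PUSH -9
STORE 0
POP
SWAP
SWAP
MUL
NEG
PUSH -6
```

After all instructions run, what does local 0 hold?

-9

PUSH -2 : [-2]
PUSH -7 : [-2, -7]
SWAP    : [-7, -2]
PUSH 8  : [-7, -2, 8]
PUSH -9 : [-7, -2, 8, -9]
STORE 0 : [-7, -2, 8]
POP     : [-7, -2]
SWAP    : [-2, -7]
SWAP    : [-7, -2]
MUL     : [14]
NEG     : [-14]
PUSH -6 : [-14, -6]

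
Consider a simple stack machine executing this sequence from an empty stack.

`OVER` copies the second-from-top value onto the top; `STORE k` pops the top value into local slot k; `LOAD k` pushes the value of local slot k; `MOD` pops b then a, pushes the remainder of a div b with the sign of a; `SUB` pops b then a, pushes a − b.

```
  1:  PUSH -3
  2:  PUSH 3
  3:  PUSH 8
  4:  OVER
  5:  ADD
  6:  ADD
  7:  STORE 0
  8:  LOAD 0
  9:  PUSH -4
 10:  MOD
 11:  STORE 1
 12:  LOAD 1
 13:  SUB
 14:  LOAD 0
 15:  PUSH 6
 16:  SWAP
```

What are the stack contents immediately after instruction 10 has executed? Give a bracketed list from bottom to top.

[-3, 2]

PUSH -3 → [-3]
PUSH 3  → [-3, 3]
PUSH 8  → [-3, 3, 8]
OVER    → [-3, 3, 8, 3]
ADD     → [-3, 3, 11]
ADD     → [-3, 14]
STORE 0 → [-3]
LOAD 0  → [-3, 14]
PUSH -4 → [-3, 14, -4]
MOD     → [-3, 2]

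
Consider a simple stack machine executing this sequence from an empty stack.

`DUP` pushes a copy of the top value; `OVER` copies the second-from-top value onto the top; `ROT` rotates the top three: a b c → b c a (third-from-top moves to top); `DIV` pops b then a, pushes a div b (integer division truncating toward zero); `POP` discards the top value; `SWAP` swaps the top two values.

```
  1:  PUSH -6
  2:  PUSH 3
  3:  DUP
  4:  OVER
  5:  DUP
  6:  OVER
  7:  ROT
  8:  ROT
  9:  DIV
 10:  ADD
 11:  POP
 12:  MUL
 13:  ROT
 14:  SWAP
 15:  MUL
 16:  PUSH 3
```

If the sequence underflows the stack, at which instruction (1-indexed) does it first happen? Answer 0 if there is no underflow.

13

PUSH -6 -> -6
PUSH 3  -> -6 3
DUP     -> -6 3 3
OVER    -> -6 3 3 3
DUP     -> -6 3 3 3 3
OVER    -> -6 3 3 3 3 3
ROT     -> -6 3 3 3 3 3
ROT     -> -6 3 3 3 3 3
DIV     -> -6 3 3 3 1
ADD     -> -6 3 3 4
POP     -> -6 3 3
MUL     -> -6 9
ROT  — needs 3 operands, stack has 2 → underflow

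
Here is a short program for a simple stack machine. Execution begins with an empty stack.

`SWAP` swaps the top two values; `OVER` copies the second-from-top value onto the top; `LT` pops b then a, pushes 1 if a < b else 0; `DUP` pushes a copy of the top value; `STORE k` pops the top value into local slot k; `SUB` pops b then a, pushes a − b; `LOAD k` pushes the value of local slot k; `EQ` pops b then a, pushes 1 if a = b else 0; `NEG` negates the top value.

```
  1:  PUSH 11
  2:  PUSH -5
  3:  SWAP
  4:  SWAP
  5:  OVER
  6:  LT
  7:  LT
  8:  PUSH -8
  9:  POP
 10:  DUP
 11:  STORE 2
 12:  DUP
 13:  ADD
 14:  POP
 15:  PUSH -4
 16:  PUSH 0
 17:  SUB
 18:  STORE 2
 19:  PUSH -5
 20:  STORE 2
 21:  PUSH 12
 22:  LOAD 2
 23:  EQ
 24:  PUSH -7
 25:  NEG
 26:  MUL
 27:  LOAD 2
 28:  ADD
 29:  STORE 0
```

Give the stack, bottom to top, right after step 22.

[12, -5]

PUSH 11  11
PUSH -5  11 -5
SWAP     -5 11
SWAP     11 -5
OVER     11 -5 11
LT       11 1
LT       0
PUSH -8  0 -8
POP      0
DUP      0 0
STORE 2  0
DUP      0 0
ADD      0
POP      (empty)
PUSH -4  -4
PUSH 0   -4 0
SUB      -4
STORE 2  (empty)
PUSH -5  -5
STORE 2  (empty)
PUSH 12  12
LOAD 2   12 -5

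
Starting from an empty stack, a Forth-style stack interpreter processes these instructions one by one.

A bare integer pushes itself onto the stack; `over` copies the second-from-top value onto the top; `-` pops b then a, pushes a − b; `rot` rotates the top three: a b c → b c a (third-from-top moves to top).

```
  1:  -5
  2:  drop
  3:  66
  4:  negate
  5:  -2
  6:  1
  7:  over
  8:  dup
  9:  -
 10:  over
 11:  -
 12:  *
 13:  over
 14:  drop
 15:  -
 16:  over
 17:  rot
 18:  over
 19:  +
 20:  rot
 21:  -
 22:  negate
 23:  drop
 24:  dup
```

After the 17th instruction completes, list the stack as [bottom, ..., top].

-5     -> [-5]
drop   -> []
66     -> [66]
negate -> [-66]
-2     -> [-66, -2]
1      -> [-66, -2, 1]
over   -> [-66, -2, 1, -2]
dup    -> [-66, -2, 1, -2, -2]
-      -> [-66, -2, 1, 0]
over   -> [-66, -2, 1, 0, 1]
-      -> [-66, -2, 1, -1]
*      -> [-66, -2, -1]
over   -> [-66, -2, -1, -2]
drop   -> [-66, -2, -1]
-      -> [-66, -1]
over   -> [-66, -1, -66]
rot    -> [-1, -66, -66]

[-1, -66, -66]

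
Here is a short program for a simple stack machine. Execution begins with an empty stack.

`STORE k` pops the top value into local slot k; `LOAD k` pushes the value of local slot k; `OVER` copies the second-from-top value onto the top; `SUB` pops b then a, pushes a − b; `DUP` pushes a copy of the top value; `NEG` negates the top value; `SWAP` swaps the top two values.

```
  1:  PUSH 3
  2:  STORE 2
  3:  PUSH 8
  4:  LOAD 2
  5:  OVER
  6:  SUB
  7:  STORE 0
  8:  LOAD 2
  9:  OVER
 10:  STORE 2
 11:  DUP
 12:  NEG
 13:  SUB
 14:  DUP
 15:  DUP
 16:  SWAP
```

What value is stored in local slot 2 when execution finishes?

PUSH 3   3
STORE 2  (empty)
PUSH 8   8
LOAD 2   8 3
OVER     8 3 8
SUB      8 -5
STORE 0  8
LOAD 2   8 3
OVER     8 3 8
STORE 2  8 3
DUP      8 3 3
NEG      8 3 -3
SUB      8 6
DUP      8 6 6
DUP      8 6 6 6
SWAP     8 6 6 6

8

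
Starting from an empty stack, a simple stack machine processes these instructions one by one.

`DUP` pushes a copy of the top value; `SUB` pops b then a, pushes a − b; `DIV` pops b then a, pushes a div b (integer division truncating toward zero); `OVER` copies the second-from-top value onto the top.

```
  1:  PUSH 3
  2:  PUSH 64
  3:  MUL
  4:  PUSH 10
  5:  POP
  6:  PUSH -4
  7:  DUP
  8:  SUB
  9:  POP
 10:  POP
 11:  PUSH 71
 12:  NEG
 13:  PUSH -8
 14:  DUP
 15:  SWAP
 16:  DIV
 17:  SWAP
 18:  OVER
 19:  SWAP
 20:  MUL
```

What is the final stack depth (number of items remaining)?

PUSH 3   3
PUSH 64  3 64
MUL      192
PUSH 10  192 10
POP      192
PUSH -4  192 -4
DUP      192 -4 -4
SUB      192 0
POP      192
POP      (empty)
PUSH 71  71
NEG      -71
PUSH -8  -71 -8
DUP      -71 -8 -8
SWAP     -71 -8 -8
DIV      -71 1
SWAP     1 -71
OVER     1 -71 1
SWAP     1 1 -71
MUL      1 -71

2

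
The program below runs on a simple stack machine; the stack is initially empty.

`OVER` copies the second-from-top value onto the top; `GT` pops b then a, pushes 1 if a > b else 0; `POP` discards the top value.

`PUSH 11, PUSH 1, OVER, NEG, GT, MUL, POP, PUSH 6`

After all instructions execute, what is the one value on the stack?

PUSH 11  11
PUSH 1   11 1
OVER     11 1 11
NEG      11 1 -11
GT       11 1
MUL      11
POP      (empty)
PUSH 6   6

6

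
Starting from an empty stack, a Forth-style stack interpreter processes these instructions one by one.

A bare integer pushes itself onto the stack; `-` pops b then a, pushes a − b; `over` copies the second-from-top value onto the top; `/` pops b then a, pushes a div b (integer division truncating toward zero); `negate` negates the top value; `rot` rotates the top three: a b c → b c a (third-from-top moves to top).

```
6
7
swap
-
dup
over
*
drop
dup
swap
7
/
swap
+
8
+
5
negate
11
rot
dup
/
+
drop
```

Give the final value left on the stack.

6      : [6]
7      : [6, 7]
swap   : [7, 6]
-      : [1]
dup    : [1, 1]
over   : [1, 1, 1]
*      : [1, 1]
drop   : [1]
dup    : [1, 1]
swap   : [1, 1]
7      : [1, 1, 7]
/      : [1, 0]
swap   : [0, 1]
+      : [1]
8      : [1, 8]
+      : [9]
5      : [9, 5]
negate : [9, -5]
11     : [9, -5, 11]
rot    : [-5, 11, 9]
dup    : [-5, 11, 9, 9]
/      : [-5, 11, 1]
+      : [-5, 12]
drop   : [-5]

-5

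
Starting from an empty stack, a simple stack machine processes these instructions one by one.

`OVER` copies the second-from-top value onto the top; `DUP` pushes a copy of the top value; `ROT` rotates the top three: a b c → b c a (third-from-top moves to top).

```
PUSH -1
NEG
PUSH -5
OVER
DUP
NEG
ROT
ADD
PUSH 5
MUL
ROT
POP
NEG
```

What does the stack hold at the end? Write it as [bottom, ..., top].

PUSH -1 -> [-1]
NEG     -> [1]
PUSH -5 -> [1, -5]
OVER    -> [1, -5, 1]
DUP     -> [1, -5, 1, 1]
NEG     -> [1, -5, 1, -1]
ROT     -> [1, 1, -1, -5]
ADD     -> [1, 1, -6]
PUSH 5  -> [1, 1, -6, 5]
MUL     -> [1, 1, -30]
ROT     -> [1, -30, 1]
POP     -> [1, -30]
NEG     -> [1, 30]

[1, 30]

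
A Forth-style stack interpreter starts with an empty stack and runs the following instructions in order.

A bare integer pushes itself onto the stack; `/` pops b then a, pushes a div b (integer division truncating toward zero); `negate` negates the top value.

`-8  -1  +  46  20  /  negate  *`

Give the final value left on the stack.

-8      [-8]
-1      [-8, -1]
+       [-9]
46      [-9, 46]
20      [-9, 46, 20]
/       [-9, 2]
negate  [-9, -2]
*       [18]

18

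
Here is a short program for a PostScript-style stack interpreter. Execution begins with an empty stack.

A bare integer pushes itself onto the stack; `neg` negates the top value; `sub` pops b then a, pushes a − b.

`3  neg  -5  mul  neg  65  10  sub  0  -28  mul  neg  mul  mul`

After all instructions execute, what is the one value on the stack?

3   → 3
neg → -3
-5  → -3 -5
mul → 15
neg → -15
65  → -15 65
10  → -15 65 10
sub → -15 55
0   → -15 55 0
-28 → -15 55 0 -28
mul → -15 55 0
neg → -15 55 0
mul → -15 0
mul → 0

0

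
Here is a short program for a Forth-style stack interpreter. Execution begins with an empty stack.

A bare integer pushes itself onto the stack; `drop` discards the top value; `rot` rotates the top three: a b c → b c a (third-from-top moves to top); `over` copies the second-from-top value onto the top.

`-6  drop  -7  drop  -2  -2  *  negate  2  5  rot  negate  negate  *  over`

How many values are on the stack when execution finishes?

-6      [-6]
drop    []
-7      [-7]
drop    []
-2      [-2]
-2      [-2, -2]
*       [4]
negate  [-4]
2       [-4, 2]
5       [-4, 2, 5]
rot     [2, 5, -4]
negate  [2, 5, 4]
negate  [2, 5, -4]
*       [2, -20]
over    [2, -20, 2]

3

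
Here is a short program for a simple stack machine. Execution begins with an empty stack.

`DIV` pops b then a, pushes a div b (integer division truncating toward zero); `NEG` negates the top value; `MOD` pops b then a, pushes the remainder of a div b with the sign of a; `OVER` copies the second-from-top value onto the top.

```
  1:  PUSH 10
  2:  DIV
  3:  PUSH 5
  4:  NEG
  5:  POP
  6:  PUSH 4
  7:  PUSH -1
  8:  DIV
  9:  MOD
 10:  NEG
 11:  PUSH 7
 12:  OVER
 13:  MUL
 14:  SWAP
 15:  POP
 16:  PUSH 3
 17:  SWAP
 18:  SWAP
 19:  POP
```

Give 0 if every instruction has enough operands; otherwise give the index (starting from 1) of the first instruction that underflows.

PUSH 10 -> 10
DIV  — needs 2 operands, stack has 1 → underflow

2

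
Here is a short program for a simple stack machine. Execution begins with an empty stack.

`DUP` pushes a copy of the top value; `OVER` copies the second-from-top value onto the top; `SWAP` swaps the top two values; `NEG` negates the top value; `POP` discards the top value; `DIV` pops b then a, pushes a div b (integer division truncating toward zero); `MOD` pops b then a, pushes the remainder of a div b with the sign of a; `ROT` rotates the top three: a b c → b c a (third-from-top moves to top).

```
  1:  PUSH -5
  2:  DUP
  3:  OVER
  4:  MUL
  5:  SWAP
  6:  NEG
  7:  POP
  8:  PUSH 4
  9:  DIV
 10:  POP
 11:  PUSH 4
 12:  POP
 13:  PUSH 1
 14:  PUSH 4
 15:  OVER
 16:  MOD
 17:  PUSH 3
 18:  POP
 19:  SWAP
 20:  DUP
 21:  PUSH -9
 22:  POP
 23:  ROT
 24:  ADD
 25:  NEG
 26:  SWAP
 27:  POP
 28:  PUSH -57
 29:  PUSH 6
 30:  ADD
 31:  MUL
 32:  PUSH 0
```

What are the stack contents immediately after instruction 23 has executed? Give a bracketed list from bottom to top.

PUSH -5 : -5
DUP     : -5 -5
OVER    : -5 -5 -5
MUL     : -5 25
SWAP    : 25 -5
NEG     : 25 5
POP     : 25
PUSH 4  : 25 4
DIV     : 6
POP     : (empty)
PUSH 4  : 4
POP     : (empty)
PUSH 1  : 1
PUSH 4  : 1 4
OVER    : 1 4 1
MOD     : 1 0
PUSH 3  : 1 0 3
POP     : 1 0
SWAP    : 0 1
DUP     : 0 1 1
PUSH -9 : 0 1 1 -9
POP     : 0 1 1
ROT     : 1 1 0

[1, 1, 0]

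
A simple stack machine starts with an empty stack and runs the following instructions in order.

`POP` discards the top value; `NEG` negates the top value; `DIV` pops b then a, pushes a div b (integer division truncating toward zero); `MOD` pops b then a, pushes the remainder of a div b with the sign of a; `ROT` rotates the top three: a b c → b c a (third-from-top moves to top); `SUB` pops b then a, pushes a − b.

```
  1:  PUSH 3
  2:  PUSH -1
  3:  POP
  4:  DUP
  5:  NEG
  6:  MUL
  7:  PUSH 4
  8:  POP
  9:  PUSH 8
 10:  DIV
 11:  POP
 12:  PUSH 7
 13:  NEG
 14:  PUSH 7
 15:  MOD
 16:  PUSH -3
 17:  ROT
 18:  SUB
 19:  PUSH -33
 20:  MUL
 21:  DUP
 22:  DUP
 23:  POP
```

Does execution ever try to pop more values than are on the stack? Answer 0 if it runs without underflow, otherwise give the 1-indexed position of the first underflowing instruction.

17

PUSH 3  : [3]
PUSH -1 : [3, -1]
POP     : [3]
DUP     : [3, 3]
NEG     : [3, -3]
MUL     : [-9]
PUSH 4  : [-9, 4]
POP     : [-9]
PUSH 8  : [-9, 8]
DIV     : [-1]
POP     : []
PUSH 7  : [7]
NEG     : [-7]
PUSH 7  : [-7, 7]
MOD     : [0]
PUSH -3 : [0, -3]
ROT  — needs 3 operands, stack has 2 → underflow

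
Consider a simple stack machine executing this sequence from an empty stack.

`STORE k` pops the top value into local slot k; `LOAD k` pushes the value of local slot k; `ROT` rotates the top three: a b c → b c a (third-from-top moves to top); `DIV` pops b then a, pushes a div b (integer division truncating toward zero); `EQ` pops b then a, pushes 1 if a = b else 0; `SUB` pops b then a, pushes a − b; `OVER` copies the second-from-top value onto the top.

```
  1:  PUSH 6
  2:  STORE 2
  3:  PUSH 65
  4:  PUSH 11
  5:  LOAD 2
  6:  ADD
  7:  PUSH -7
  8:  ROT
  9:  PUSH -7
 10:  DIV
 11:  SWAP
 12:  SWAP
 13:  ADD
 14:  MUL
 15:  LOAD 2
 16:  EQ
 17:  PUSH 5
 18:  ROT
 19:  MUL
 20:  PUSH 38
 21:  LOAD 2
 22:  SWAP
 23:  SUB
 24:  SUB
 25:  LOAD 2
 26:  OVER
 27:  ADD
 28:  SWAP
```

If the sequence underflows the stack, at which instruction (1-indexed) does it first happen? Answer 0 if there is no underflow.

18

PUSH 6  -> [6]
STORE 2 -> []
PUSH 65 -> [65]
PUSH 11 -> [65, 11]
LOAD 2  -> [65, 11, 6]
ADD     -> [65, 17]
PUSH -7 -> [65, 17, -7]
ROT     -> [17, -7, 65]
PUSH -7 -> [17, -7, 65, -7]
DIV     -> [17, -7, -9]
SWAP    -> [17, -9, -7]
SWAP    -> [17, -7, -9]
ADD     -> [17, -16]
MUL     -> [-272]
LOAD 2  -> [-272, 6]
EQ      -> [0]
PUSH 5  -> [0, 5]
ROT  — needs 3 operands, stack has 2 → underflow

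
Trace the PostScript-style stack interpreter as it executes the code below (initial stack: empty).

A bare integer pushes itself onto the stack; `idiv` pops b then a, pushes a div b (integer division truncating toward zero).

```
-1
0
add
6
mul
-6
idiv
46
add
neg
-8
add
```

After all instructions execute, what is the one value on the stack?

-1   : -1
0    : -1 0
add  : -1
6    : -1 6
mul  : -6
-6   : -6 -6
idiv : 1
46   : 1 46
add  : 47
neg  : -47
-8   : -47 -8
add  : -55

-55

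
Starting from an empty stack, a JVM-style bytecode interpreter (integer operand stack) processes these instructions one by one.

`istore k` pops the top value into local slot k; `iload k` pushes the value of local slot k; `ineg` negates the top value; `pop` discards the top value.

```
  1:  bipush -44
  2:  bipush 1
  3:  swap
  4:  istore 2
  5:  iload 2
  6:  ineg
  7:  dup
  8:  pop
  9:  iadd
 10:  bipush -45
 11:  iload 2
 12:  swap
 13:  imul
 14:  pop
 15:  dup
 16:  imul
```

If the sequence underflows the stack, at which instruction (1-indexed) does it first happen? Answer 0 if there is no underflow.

bipush -44 : -44
bipush 1   : -44 1
swap       : 1 -44
istore 2   : 1
iload 2    : 1 -44
ineg       : 1 44
dup        : 1 44 44
pop        : 1 44
iadd       : 45
bipush -45 : 45 -45
iload 2    : 45 -45 -44
swap       : 45 -44 -45
imul       : 45 1980
pop        : 45
dup        : 45 45
imul       : 2025

0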